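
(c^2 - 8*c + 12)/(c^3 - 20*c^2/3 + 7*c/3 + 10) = 3*(c - 2)/(3*c^2 - 2*c - 5)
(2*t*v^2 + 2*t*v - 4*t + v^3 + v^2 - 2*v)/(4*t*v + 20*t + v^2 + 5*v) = (2*t*v^2 + 2*t*v - 4*t + v^3 + v^2 - 2*v)/(4*t*v + 20*t + v^2 + 5*v)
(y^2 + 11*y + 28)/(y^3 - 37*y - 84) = (y + 7)/(y^2 - 4*y - 21)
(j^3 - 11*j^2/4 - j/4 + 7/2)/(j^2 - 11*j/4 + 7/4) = (j^2 - j - 2)/(j - 1)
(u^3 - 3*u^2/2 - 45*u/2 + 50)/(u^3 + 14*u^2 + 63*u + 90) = (u^2 - 13*u/2 + 10)/(u^2 + 9*u + 18)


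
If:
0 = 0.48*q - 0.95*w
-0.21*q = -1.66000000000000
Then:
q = 7.90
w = 3.99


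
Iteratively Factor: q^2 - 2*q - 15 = (q + 3)*(q - 5)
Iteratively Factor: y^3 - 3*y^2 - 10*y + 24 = (y - 2)*(y^2 - y - 12) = (y - 4)*(y - 2)*(y + 3)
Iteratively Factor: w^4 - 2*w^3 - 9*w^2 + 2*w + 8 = (w + 2)*(w^3 - 4*w^2 - w + 4) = (w + 1)*(w + 2)*(w^2 - 5*w + 4) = (w - 4)*(w + 1)*(w + 2)*(w - 1)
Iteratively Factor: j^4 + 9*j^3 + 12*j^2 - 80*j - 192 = (j + 4)*(j^3 + 5*j^2 - 8*j - 48) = (j + 4)^2*(j^2 + j - 12) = (j - 3)*(j + 4)^2*(j + 4)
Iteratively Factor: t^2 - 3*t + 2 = (t - 2)*(t - 1)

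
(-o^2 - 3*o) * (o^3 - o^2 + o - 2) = -o^5 - 2*o^4 + 2*o^3 - o^2 + 6*o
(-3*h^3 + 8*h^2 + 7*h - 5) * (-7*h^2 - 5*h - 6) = 21*h^5 - 41*h^4 - 71*h^3 - 48*h^2 - 17*h + 30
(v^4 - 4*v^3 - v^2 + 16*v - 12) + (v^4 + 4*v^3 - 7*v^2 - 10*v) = 2*v^4 - 8*v^2 + 6*v - 12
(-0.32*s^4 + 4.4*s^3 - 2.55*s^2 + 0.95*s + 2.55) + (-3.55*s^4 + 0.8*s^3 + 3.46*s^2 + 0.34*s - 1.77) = -3.87*s^4 + 5.2*s^3 + 0.91*s^2 + 1.29*s + 0.78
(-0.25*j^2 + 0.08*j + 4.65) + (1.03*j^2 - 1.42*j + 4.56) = 0.78*j^2 - 1.34*j + 9.21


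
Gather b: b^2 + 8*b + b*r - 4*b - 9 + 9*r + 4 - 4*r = b^2 + b*(r + 4) + 5*r - 5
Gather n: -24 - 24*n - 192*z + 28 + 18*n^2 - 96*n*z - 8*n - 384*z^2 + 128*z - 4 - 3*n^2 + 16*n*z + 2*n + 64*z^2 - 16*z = 15*n^2 + n*(-80*z - 30) - 320*z^2 - 80*z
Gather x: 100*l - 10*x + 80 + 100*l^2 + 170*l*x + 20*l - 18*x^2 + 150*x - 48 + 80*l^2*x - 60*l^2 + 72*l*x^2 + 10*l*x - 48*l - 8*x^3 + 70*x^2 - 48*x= 40*l^2 + 72*l - 8*x^3 + x^2*(72*l + 52) + x*(80*l^2 + 180*l + 92) + 32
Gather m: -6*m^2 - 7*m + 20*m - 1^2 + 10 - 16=-6*m^2 + 13*m - 7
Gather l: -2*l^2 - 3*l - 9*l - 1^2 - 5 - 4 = -2*l^2 - 12*l - 10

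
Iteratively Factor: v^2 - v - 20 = (v + 4)*(v - 5)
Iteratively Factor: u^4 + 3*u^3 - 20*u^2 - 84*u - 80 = (u + 2)*(u^3 + u^2 - 22*u - 40) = (u + 2)*(u + 4)*(u^2 - 3*u - 10) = (u - 5)*(u + 2)*(u + 4)*(u + 2)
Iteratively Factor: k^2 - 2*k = (k)*(k - 2)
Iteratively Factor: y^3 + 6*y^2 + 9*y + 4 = (y + 1)*(y^2 + 5*y + 4) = (y + 1)*(y + 4)*(y + 1)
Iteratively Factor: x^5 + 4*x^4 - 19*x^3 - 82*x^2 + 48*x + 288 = (x - 4)*(x^4 + 8*x^3 + 13*x^2 - 30*x - 72) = (x - 4)*(x - 2)*(x^3 + 10*x^2 + 33*x + 36) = (x - 4)*(x - 2)*(x + 3)*(x^2 + 7*x + 12) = (x - 4)*(x - 2)*(x + 3)^2*(x + 4)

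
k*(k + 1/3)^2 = k^3 + 2*k^2/3 + k/9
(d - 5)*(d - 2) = d^2 - 7*d + 10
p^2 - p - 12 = (p - 4)*(p + 3)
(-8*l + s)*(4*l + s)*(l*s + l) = -32*l^3*s - 32*l^3 - 4*l^2*s^2 - 4*l^2*s + l*s^3 + l*s^2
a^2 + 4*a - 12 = (a - 2)*(a + 6)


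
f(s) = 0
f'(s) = 0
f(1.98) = 0.00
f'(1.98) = 0.00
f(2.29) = 0.00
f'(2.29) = 0.00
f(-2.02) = 0.00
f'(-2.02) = 0.00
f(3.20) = 0.00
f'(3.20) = 0.00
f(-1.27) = 0.00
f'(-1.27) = 0.00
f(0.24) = 0.00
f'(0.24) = 0.00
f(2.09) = 0.00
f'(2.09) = 0.00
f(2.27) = 0.00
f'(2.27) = 0.00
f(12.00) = 0.00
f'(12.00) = 0.00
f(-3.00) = 0.00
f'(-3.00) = 0.00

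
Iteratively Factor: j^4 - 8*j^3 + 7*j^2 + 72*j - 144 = (j - 3)*(j^3 - 5*j^2 - 8*j + 48) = (j - 4)*(j - 3)*(j^2 - j - 12) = (j - 4)^2*(j - 3)*(j + 3)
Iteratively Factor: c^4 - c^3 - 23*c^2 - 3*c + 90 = (c - 5)*(c^3 + 4*c^2 - 3*c - 18) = (c - 5)*(c + 3)*(c^2 + c - 6) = (c - 5)*(c + 3)^2*(c - 2)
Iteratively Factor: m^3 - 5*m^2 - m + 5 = (m - 1)*(m^2 - 4*m - 5) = (m - 5)*(m - 1)*(m + 1)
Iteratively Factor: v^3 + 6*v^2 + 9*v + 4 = (v + 1)*(v^2 + 5*v + 4) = (v + 1)*(v + 4)*(v + 1)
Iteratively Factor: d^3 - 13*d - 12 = (d - 4)*(d^2 + 4*d + 3) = (d - 4)*(d + 1)*(d + 3)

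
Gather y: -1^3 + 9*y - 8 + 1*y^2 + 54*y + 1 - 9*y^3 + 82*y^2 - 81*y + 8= -9*y^3 + 83*y^2 - 18*y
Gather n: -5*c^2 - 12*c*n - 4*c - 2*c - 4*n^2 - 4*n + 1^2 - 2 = -5*c^2 - 6*c - 4*n^2 + n*(-12*c - 4) - 1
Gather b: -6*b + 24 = 24 - 6*b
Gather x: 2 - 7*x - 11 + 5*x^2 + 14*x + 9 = 5*x^2 + 7*x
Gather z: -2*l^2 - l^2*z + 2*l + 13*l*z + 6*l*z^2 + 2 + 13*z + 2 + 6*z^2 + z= -2*l^2 + 2*l + z^2*(6*l + 6) + z*(-l^2 + 13*l + 14) + 4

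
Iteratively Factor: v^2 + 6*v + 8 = (v + 4)*(v + 2)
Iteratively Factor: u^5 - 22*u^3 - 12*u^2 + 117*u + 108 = (u + 1)*(u^4 - u^3 - 21*u^2 + 9*u + 108) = (u + 1)*(u + 3)*(u^3 - 4*u^2 - 9*u + 36) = (u - 4)*(u + 1)*(u + 3)*(u^2 - 9) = (u - 4)*(u - 3)*(u + 1)*(u + 3)*(u + 3)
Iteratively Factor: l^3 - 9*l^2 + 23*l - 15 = (l - 5)*(l^2 - 4*l + 3) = (l - 5)*(l - 3)*(l - 1)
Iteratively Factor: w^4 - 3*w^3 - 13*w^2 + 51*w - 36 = (w - 3)*(w^3 - 13*w + 12) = (w - 3)*(w - 1)*(w^2 + w - 12) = (w - 3)*(w - 1)*(w + 4)*(w - 3)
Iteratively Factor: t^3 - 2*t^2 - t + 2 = (t - 1)*(t^2 - t - 2) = (t - 1)*(t + 1)*(t - 2)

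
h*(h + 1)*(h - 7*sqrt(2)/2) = h^3 - 7*sqrt(2)*h^2/2 + h^2 - 7*sqrt(2)*h/2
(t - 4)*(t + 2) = t^2 - 2*t - 8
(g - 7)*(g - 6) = g^2 - 13*g + 42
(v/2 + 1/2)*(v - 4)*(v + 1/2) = v^3/2 - 5*v^2/4 - 11*v/4 - 1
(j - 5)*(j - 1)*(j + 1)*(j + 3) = j^4 - 2*j^3 - 16*j^2 + 2*j + 15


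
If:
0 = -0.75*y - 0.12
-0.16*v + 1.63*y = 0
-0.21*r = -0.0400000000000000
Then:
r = 0.19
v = -1.63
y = -0.16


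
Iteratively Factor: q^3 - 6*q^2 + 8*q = (q - 4)*(q^2 - 2*q) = (q - 4)*(q - 2)*(q)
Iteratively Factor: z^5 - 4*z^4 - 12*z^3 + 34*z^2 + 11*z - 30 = (z - 5)*(z^4 + z^3 - 7*z^2 - z + 6) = (z - 5)*(z - 2)*(z^3 + 3*z^2 - z - 3) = (z - 5)*(z - 2)*(z + 3)*(z^2 - 1) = (z - 5)*(z - 2)*(z + 1)*(z + 3)*(z - 1)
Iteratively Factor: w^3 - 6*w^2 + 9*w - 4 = (w - 4)*(w^2 - 2*w + 1) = (w - 4)*(w - 1)*(w - 1)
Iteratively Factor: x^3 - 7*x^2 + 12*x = (x - 3)*(x^2 - 4*x) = (x - 4)*(x - 3)*(x)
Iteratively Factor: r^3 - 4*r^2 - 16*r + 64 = (r - 4)*(r^2 - 16) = (r - 4)^2*(r + 4)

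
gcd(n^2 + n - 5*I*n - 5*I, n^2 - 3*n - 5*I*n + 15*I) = n - 5*I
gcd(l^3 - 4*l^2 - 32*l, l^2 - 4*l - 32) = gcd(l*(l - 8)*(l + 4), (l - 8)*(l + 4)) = l^2 - 4*l - 32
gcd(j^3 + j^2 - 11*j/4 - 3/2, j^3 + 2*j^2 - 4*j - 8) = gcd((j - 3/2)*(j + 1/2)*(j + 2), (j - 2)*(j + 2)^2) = j + 2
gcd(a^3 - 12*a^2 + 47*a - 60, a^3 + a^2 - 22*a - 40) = a - 5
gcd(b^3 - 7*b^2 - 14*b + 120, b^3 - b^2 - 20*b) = b^2 - b - 20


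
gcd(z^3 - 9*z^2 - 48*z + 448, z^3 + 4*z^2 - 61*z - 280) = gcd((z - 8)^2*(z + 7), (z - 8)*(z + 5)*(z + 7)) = z^2 - z - 56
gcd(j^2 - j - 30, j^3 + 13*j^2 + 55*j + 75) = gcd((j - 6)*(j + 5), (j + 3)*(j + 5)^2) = j + 5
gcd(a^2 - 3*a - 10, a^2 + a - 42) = 1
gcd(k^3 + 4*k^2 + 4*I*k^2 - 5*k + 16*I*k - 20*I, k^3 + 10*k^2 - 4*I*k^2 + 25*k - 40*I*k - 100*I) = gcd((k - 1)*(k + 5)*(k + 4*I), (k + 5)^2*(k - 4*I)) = k + 5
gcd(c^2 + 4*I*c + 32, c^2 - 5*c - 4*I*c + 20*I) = c - 4*I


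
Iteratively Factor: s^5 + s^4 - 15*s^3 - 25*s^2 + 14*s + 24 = (s + 3)*(s^4 - 2*s^3 - 9*s^2 + 2*s + 8) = (s + 2)*(s + 3)*(s^3 - 4*s^2 - s + 4) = (s - 4)*(s + 2)*(s + 3)*(s^2 - 1) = (s - 4)*(s + 1)*(s + 2)*(s + 3)*(s - 1)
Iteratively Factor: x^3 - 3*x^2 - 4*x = (x + 1)*(x^2 - 4*x) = (x - 4)*(x + 1)*(x)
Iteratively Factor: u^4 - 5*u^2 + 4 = (u + 2)*(u^3 - 2*u^2 - u + 2) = (u - 2)*(u + 2)*(u^2 - 1) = (u - 2)*(u + 1)*(u + 2)*(u - 1)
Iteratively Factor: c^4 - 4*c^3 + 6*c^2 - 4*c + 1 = (c - 1)*(c^3 - 3*c^2 + 3*c - 1) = (c - 1)^2*(c^2 - 2*c + 1) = (c - 1)^3*(c - 1)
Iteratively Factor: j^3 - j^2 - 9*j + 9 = (j - 1)*(j^2 - 9) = (j - 1)*(j + 3)*(j - 3)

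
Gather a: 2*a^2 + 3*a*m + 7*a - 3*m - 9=2*a^2 + a*(3*m + 7) - 3*m - 9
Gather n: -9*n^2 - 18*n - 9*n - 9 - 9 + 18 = -9*n^2 - 27*n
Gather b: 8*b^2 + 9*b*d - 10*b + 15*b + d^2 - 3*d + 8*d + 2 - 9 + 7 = 8*b^2 + b*(9*d + 5) + d^2 + 5*d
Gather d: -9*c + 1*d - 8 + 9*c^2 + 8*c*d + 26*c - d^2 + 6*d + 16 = 9*c^2 + 17*c - d^2 + d*(8*c + 7) + 8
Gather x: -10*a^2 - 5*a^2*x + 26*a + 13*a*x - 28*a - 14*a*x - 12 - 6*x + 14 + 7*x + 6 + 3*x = -10*a^2 - 2*a + x*(-5*a^2 - a + 4) + 8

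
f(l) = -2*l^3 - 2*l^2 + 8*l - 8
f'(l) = -6*l^2 - 4*l + 8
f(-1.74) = -17.44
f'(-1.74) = -3.21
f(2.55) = -33.77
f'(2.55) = -41.22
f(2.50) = -31.75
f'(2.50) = -39.50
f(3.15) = -65.16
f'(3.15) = -64.14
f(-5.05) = 158.17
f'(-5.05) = -124.82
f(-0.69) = -13.82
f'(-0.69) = 7.90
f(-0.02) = -8.16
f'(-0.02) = 8.08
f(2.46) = -30.20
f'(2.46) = -38.15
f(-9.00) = 1216.00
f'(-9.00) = -442.00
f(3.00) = -56.00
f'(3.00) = -58.00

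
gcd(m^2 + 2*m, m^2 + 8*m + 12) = m + 2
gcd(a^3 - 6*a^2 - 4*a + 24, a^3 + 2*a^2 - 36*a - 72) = a^2 - 4*a - 12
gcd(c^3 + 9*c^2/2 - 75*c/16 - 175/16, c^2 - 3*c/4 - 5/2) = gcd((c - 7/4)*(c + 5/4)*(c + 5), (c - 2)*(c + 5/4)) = c + 5/4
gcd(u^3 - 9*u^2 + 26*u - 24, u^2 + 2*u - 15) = u - 3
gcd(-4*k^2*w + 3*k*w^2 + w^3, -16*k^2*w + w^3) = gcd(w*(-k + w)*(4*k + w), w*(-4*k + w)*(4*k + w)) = 4*k*w + w^2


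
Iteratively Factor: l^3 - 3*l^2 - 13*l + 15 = (l - 1)*(l^2 - 2*l - 15) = (l - 1)*(l + 3)*(l - 5)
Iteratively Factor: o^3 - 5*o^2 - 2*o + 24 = (o - 3)*(o^2 - 2*o - 8) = (o - 4)*(o - 3)*(o + 2)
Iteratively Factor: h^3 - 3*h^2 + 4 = (h - 2)*(h^2 - h - 2) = (h - 2)*(h + 1)*(h - 2)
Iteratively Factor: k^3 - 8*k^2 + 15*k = (k - 5)*(k^2 - 3*k) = (k - 5)*(k - 3)*(k)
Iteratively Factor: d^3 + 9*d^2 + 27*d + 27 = (d + 3)*(d^2 + 6*d + 9) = (d + 3)^2*(d + 3)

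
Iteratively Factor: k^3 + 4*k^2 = (k)*(k^2 + 4*k) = k^2*(k + 4)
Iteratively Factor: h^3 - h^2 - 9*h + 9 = (h - 1)*(h^2 - 9) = (h - 1)*(h + 3)*(h - 3)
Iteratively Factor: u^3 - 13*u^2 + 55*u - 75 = (u - 3)*(u^2 - 10*u + 25) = (u - 5)*(u - 3)*(u - 5)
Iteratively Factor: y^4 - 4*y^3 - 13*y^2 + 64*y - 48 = (y - 1)*(y^3 - 3*y^2 - 16*y + 48) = (y - 1)*(y + 4)*(y^2 - 7*y + 12) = (y - 3)*(y - 1)*(y + 4)*(y - 4)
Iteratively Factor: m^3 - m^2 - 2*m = (m)*(m^2 - m - 2) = m*(m + 1)*(m - 2)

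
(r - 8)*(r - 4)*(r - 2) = r^3 - 14*r^2 + 56*r - 64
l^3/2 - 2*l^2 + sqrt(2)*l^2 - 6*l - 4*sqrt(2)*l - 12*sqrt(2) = (l/2 + sqrt(2))*(l - 6)*(l + 2)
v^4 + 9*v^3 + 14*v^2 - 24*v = v*(v - 1)*(v + 4)*(v + 6)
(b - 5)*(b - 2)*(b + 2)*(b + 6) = b^4 + b^3 - 34*b^2 - 4*b + 120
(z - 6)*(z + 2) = z^2 - 4*z - 12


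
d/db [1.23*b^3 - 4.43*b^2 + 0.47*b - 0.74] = 3.69*b^2 - 8.86*b + 0.47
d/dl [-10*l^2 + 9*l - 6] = 9 - 20*l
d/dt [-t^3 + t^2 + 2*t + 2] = -3*t^2 + 2*t + 2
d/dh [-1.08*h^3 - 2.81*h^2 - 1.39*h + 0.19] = -3.24*h^2 - 5.62*h - 1.39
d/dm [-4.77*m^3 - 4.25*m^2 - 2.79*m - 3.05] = -14.31*m^2 - 8.5*m - 2.79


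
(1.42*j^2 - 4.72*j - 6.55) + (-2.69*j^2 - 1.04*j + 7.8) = -1.27*j^2 - 5.76*j + 1.25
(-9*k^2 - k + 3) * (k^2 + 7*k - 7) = -9*k^4 - 64*k^3 + 59*k^2 + 28*k - 21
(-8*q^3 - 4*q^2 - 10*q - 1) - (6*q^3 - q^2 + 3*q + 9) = -14*q^3 - 3*q^2 - 13*q - 10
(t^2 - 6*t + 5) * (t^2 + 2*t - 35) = t^4 - 4*t^3 - 42*t^2 + 220*t - 175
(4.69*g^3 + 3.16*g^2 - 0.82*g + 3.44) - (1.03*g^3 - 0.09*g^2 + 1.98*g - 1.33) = 3.66*g^3 + 3.25*g^2 - 2.8*g + 4.77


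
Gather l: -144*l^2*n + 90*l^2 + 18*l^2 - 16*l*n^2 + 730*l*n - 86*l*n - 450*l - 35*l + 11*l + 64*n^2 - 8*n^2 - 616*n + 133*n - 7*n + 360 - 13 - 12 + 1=l^2*(108 - 144*n) + l*(-16*n^2 + 644*n - 474) + 56*n^2 - 490*n + 336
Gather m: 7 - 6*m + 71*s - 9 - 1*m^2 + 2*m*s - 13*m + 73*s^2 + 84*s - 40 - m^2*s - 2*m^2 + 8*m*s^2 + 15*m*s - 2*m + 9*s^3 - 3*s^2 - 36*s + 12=m^2*(-s - 3) + m*(8*s^2 + 17*s - 21) + 9*s^3 + 70*s^2 + 119*s - 30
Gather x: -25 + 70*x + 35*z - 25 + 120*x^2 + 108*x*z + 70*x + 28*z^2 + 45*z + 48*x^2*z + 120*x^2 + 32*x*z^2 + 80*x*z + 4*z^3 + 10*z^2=x^2*(48*z + 240) + x*(32*z^2 + 188*z + 140) + 4*z^3 + 38*z^2 + 80*z - 50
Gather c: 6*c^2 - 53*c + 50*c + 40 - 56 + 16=6*c^2 - 3*c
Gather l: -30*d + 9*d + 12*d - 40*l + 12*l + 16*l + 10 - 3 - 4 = -9*d - 12*l + 3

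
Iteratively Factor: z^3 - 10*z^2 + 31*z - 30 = (z - 3)*(z^2 - 7*z + 10) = (z - 3)*(z - 2)*(z - 5)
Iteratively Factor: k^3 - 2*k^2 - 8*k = (k + 2)*(k^2 - 4*k) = k*(k + 2)*(k - 4)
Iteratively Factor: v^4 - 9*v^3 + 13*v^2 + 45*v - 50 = (v + 2)*(v^3 - 11*v^2 + 35*v - 25) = (v - 5)*(v + 2)*(v^2 - 6*v + 5) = (v - 5)*(v - 1)*(v + 2)*(v - 5)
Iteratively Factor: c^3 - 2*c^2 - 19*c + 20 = (c - 5)*(c^2 + 3*c - 4) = (c - 5)*(c - 1)*(c + 4)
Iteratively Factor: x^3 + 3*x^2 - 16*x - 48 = (x + 3)*(x^2 - 16) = (x - 4)*(x + 3)*(x + 4)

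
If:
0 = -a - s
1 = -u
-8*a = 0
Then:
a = 0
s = 0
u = -1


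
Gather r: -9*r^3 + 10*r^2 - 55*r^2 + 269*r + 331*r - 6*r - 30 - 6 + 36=-9*r^3 - 45*r^2 + 594*r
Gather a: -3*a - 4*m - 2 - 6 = -3*a - 4*m - 8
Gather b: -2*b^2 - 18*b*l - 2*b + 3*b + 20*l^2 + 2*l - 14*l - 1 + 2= -2*b^2 + b*(1 - 18*l) + 20*l^2 - 12*l + 1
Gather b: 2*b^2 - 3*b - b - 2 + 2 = 2*b^2 - 4*b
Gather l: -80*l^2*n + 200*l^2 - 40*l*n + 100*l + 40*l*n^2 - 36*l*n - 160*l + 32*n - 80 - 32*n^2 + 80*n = l^2*(200 - 80*n) + l*(40*n^2 - 76*n - 60) - 32*n^2 + 112*n - 80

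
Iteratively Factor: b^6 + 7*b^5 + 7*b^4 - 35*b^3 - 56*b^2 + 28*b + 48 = (b + 3)*(b^5 + 4*b^4 - 5*b^3 - 20*b^2 + 4*b + 16) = (b + 2)*(b + 3)*(b^4 + 2*b^3 - 9*b^2 - 2*b + 8) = (b - 2)*(b + 2)*(b + 3)*(b^3 + 4*b^2 - b - 4) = (b - 2)*(b + 1)*(b + 2)*(b + 3)*(b^2 + 3*b - 4) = (b - 2)*(b - 1)*(b + 1)*(b + 2)*(b + 3)*(b + 4)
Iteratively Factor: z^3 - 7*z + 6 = (z + 3)*(z^2 - 3*z + 2) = (z - 1)*(z + 3)*(z - 2)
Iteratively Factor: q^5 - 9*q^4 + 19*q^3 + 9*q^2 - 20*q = (q - 5)*(q^4 - 4*q^3 - q^2 + 4*q) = q*(q - 5)*(q^3 - 4*q^2 - q + 4) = q*(q - 5)*(q - 4)*(q^2 - 1) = q*(q - 5)*(q - 4)*(q + 1)*(q - 1)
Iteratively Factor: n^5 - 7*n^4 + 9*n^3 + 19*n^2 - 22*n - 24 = (n - 2)*(n^4 - 5*n^3 - n^2 + 17*n + 12) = (n - 2)*(n + 1)*(n^3 - 6*n^2 + 5*n + 12) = (n - 4)*(n - 2)*(n + 1)*(n^2 - 2*n - 3) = (n - 4)*(n - 3)*(n - 2)*(n + 1)*(n + 1)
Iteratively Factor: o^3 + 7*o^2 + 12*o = (o + 3)*(o^2 + 4*o) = o*(o + 3)*(o + 4)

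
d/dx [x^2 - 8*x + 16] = 2*x - 8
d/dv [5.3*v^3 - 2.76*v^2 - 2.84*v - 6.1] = 15.9*v^2 - 5.52*v - 2.84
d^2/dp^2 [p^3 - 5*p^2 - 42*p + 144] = 6*p - 10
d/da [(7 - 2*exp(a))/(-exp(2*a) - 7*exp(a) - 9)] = (-2*exp(2*a) + 14*exp(a) + 67)*exp(a)/(exp(4*a) + 14*exp(3*a) + 67*exp(2*a) + 126*exp(a) + 81)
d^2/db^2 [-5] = 0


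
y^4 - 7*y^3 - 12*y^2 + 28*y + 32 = (y - 8)*(y - 2)*(y + 1)*(y + 2)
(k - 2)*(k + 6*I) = k^2 - 2*k + 6*I*k - 12*I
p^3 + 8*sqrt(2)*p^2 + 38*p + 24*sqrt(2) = (p + sqrt(2))*(p + 3*sqrt(2))*(p + 4*sqrt(2))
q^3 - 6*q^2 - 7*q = q*(q - 7)*(q + 1)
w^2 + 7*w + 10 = (w + 2)*(w + 5)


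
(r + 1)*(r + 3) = r^2 + 4*r + 3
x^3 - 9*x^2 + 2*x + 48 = (x - 8)*(x - 3)*(x + 2)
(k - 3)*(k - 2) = k^2 - 5*k + 6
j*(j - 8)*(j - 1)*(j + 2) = j^4 - 7*j^3 - 10*j^2 + 16*j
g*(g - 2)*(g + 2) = g^3 - 4*g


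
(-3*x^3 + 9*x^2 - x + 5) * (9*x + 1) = -27*x^4 + 78*x^3 + 44*x + 5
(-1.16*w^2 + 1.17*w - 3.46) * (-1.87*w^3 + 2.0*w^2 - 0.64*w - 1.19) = 2.1692*w^5 - 4.5079*w^4 + 9.5526*w^3 - 6.2884*w^2 + 0.8221*w + 4.1174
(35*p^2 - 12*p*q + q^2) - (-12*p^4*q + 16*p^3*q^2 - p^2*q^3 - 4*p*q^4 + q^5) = 12*p^4*q - 16*p^3*q^2 + p^2*q^3 + 35*p^2 + 4*p*q^4 - 12*p*q - q^5 + q^2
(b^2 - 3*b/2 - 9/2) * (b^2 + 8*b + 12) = b^4 + 13*b^3/2 - 9*b^2/2 - 54*b - 54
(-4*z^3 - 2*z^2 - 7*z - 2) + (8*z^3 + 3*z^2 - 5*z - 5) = 4*z^3 + z^2 - 12*z - 7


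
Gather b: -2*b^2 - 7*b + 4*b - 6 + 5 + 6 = -2*b^2 - 3*b + 5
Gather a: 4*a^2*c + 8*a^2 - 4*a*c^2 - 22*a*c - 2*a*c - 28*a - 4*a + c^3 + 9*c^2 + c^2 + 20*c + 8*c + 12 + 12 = a^2*(4*c + 8) + a*(-4*c^2 - 24*c - 32) + c^3 + 10*c^2 + 28*c + 24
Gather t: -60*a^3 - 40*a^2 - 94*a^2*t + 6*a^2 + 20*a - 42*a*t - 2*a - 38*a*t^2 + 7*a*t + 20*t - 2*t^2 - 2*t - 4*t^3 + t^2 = -60*a^3 - 34*a^2 + 18*a - 4*t^3 + t^2*(-38*a - 1) + t*(-94*a^2 - 35*a + 18)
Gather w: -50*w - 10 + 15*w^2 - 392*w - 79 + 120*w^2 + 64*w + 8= 135*w^2 - 378*w - 81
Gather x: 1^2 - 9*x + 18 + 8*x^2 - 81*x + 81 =8*x^2 - 90*x + 100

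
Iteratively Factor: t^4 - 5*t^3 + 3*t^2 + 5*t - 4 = (t - 1)*(t^3 - 4*t^2 - t + 4) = (t - 1)^2*(t^2 - 3*t - 4) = (t - 1)^2*(t + 1)*(t - 4)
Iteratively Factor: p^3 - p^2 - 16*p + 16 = (p - 4)*(p^2 + 3*p - 4) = (p - 4)*(p - 1)*(p + 4)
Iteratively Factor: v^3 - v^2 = (v)*(v^2 - v) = v*(v - 1)*(v)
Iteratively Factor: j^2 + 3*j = (j)*(j + 3)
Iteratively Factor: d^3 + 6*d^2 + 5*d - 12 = (d + 4)*(d^2 + 2*d - 3) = (d + 3)*(d + 4)*(d - 1)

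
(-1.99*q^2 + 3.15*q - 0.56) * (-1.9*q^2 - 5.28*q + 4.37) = 3.781*q^4 + 4.5222*q^3 - 24.2643*q^2 + 16.7223*q - 2.4472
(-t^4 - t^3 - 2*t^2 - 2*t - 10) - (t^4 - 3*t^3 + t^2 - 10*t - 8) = -2*t^4 + 2*t^3 - 3*t^2 + 8*t - 2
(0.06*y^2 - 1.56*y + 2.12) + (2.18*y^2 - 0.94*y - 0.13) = 2.24*y^2 - 2.5*y + 1.99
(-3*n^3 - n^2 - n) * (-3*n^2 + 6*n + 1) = 9*n^5 - 15*n^4 - 6*n^3 - 7*n^2 - n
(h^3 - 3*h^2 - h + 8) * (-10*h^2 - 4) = -10*h^5 + 30*h^4 + 6*h^3 - 68*h^2 + 4*h - 32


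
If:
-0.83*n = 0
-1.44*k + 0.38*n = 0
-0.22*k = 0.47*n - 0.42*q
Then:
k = 0.00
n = 0.00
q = 0.00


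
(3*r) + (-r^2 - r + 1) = -r^2 + 2*r + 1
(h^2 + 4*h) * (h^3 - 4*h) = h^5 + 4*h^4 - 4*h^3 - 16*h^2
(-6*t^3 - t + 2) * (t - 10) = -6*t^4 + 60*t^3 - t^2 + 12*t - 20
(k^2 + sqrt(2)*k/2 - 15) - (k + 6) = k^2 - k + sqrt(2)*k/2 - 21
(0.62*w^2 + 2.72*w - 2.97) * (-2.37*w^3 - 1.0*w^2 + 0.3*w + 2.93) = -1.4694*w^5 - 7.0664*w^4 + 4.5049*w^3 + 5.6026*w^2 + 7.0786*w - 8.7021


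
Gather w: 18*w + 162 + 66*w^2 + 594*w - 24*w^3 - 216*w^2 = -24*w^3 - 150*w^2 + 612*w + 162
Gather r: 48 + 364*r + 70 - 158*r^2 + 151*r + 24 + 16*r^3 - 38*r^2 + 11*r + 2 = 16*r^3 - 196*r^2 + 526*r + 144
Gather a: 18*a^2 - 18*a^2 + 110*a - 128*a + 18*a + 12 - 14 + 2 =0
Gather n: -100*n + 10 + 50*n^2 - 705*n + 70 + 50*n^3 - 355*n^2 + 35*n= 50*n^3 - 305*n^2 - 770*n + 80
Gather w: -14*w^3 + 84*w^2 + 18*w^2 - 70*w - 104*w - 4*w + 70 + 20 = -14*w^3 + 102*w^2 - 178*w + 90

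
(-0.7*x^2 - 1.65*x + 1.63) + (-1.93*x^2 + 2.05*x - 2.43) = -2.63*x^2 + 0.4*x - 0.8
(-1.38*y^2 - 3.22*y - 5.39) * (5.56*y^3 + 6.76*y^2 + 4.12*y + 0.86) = -7.6728*y^5 - 27.232*y^4 - 57.4212*y^3 - 50.8896*y^2 - 24.976*y - 4.6354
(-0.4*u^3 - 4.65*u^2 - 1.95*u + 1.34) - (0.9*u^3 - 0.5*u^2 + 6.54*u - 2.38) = -1.3*u^3 - 4.15*u^2 - 8.49*u + 3.72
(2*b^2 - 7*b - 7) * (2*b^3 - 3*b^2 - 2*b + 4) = 4*b^5 - 20*b^4 + 3*b^3 + 43*b^2 - 14*b - 28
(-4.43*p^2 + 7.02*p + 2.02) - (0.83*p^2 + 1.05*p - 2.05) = -5.26*p^2 + 5.97*p + 4.07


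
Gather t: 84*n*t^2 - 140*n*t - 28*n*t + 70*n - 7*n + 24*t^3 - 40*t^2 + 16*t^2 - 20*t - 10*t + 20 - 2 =63*n + 24*t^3 + t^2*(84*n - 24) + t*(-168*n - 30) + 18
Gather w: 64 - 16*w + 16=80 - 16*w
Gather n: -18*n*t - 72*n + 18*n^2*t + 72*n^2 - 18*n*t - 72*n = n^2*(18*t + 72) + n*(-36*t - 144)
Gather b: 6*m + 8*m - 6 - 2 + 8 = 14*m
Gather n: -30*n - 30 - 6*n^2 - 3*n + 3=-6*n^2 - 33*n - 27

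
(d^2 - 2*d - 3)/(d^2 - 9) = (d + 1)/(d + 3)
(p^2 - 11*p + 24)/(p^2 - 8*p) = (p - 3)/p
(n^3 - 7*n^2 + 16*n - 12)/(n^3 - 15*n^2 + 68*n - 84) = (n^2 - 5*n + 6)/(n^2 - 13*n + 42)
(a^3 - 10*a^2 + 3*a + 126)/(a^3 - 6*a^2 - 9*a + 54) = (a - 7)/(a - 3)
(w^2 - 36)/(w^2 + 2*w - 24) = (w - 6)/(w - 4)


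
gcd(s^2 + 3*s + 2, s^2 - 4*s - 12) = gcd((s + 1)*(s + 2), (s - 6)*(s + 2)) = s + 2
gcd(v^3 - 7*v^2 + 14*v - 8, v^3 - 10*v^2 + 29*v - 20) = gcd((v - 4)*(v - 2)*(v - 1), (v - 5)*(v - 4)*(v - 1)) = v^2 - 5*v + 4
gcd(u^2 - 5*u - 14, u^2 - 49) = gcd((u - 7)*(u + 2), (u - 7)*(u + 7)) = u - 7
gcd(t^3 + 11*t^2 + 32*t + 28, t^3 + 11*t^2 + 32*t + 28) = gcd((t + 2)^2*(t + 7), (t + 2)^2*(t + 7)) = t^3 + 11*t^2 + 32*t + 28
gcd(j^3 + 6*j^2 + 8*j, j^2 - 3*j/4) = j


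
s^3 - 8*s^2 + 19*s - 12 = (s - 4)*(s - 3)*(s - 1)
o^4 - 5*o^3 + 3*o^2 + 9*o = o*(o - 3)^2*(o + 1)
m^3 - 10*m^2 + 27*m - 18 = (m - 6)*(m - 3)*(m - 1)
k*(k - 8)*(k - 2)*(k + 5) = k^4 - 5*k^3 - 34*k^2 + 80*k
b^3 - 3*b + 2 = (b - 1)^2*(b + 2)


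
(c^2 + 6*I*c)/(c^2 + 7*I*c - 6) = c/(c + I)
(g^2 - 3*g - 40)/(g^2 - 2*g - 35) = (g - 8)/(g - 7)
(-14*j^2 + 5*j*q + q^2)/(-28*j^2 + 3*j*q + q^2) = (-2*j + q)/(-4*j + q)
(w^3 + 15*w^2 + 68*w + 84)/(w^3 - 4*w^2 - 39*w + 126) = (w^2 + 9*w + 14)/(w^2 - 10*w + 21)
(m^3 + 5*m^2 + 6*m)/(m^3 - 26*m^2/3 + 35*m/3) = 3*(m^2 + 5*m + 6)/(3*m^2 - 26*m + 35)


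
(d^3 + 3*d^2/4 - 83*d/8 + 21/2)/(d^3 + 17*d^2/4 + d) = (8*d^2 - 26*d + 21)/(2*d*(4*d + 1))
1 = 1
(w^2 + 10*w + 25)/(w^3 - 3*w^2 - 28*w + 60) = (w + 5)/(w^2 - 8*w + 12)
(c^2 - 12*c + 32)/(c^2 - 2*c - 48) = (c - 4)/(c + 6)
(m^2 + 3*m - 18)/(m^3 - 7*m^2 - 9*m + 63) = (m + 6)/(m^2 - 4*m - 21)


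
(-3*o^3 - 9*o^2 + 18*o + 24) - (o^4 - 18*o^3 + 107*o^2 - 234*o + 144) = -o^4 + 15*o^3 - 116*o^2 + 252*o - 120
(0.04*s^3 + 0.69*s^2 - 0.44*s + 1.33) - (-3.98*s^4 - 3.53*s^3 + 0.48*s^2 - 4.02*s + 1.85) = 3.98*s^4 + 3.57*s^3 + 0.21*s^2 + 3.58*s - 0.52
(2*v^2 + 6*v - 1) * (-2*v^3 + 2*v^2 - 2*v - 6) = -4*v^5 - 8*v^4 + 10*v^3 - 26*v^2 - 34*v + 6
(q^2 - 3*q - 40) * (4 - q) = -q^3 + 7*q^2 + 28*q - 160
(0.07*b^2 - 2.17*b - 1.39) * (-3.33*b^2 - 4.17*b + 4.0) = -0.2331*b^4 + 6.9342*b^3 + 13.9576*b^2 - 2.8837*b - 5.56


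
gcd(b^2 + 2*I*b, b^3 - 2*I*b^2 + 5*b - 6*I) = b + 2*I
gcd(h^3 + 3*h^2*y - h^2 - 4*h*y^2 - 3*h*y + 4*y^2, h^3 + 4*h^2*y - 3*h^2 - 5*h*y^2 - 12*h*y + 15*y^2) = -h + y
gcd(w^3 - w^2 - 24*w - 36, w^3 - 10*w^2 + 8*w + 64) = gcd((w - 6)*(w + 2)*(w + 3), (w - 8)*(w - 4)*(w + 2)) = w + 2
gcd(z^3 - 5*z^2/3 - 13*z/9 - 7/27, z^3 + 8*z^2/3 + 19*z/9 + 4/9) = z + 1/3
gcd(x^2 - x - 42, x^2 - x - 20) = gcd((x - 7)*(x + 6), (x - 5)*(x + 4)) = 1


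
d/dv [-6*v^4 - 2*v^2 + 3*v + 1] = -24*v^3 - 4*v + 3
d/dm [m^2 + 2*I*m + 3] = 2*m + 2*I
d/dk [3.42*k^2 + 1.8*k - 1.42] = 6.84*k + 1.8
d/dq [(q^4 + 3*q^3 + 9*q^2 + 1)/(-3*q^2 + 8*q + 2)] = (-6*q^5 + 15*q^4 + 56*q^3 + 90*q^2 + 42*q - 8)/(9*q^4 - 48*q^3 + 52*q^2 + 32*q + 4)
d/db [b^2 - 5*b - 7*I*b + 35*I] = 2*b - 5 - 7*I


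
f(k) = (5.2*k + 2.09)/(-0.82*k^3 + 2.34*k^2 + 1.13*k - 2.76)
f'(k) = (5.2*k + 2.09)*(2.46*k^2 - 4.68*k - 1.13)/(-0.82*k^3 + 2.34*k^2 + 1.13*k - 2.76)^2 + 5.2/(-0.82*k^3 + 2.34*k^2 + 1.13*k - 2.76)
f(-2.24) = -0.61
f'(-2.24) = -0.51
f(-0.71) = 0.77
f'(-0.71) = -3.75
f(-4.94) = -0.16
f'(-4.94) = -0.05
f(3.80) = -2.26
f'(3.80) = 3.34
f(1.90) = 5.42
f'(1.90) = -0.44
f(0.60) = -3.68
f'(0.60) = -11.59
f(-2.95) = -0.38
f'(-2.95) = -0.21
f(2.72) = 14.44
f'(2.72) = 60.35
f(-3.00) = -0.36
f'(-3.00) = -0.20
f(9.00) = -0.12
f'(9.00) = 0.03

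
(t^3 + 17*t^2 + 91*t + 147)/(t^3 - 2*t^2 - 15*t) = (t^2 + 14*t + 49)/(t*(t - 5))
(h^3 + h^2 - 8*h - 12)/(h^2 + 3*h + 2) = (h^2 - h - 6)/(h + 1)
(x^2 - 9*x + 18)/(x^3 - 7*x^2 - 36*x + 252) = (x - 3)/(x^2 - x - 42)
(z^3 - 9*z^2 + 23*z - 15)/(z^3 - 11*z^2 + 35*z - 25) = (z - 3)/(z - 5)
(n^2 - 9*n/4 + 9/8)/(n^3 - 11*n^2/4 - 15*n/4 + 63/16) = 2*(2*n - 3)/(4*n^2 - 8*n - 21)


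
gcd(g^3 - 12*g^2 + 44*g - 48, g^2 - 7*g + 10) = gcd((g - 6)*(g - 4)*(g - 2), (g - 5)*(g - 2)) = g - 2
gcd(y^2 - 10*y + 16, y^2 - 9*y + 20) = 1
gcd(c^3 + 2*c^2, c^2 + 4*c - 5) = 1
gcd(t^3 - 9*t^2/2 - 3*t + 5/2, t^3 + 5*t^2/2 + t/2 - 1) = t^2 + t/2 - 1/2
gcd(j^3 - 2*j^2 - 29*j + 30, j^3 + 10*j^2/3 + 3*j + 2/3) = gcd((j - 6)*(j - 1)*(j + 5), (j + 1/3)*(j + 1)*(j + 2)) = 1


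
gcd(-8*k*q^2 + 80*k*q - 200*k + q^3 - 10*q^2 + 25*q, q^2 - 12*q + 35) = q - 5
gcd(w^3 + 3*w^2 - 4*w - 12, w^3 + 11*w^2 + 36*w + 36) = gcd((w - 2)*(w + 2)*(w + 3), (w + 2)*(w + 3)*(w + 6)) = w^2 + 5*w + 6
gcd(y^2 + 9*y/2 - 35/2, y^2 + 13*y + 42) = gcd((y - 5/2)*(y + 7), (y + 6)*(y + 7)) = y + 7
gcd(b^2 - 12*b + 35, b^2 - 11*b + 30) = b - 5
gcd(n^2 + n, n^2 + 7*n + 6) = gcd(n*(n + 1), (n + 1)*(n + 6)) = n + 1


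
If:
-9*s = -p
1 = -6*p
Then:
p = -1/6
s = -1/54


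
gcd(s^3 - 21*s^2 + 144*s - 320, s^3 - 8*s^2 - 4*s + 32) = s - 8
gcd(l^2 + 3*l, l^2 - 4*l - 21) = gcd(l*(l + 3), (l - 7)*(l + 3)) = l + 3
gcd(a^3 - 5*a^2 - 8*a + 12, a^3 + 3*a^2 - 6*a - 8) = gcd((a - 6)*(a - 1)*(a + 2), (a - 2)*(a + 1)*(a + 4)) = 1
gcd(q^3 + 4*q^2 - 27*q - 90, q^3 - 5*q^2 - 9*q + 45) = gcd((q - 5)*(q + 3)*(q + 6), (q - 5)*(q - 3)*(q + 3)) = q^2 - 2*q - 15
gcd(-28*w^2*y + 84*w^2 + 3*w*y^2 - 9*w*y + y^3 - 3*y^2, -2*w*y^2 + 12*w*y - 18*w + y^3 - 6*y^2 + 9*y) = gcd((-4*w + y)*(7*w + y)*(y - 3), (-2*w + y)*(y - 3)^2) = y - 3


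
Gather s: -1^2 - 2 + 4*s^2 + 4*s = 4*s^2 + 4*s - 3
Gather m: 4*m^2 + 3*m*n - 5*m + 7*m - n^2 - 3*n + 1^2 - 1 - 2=4*m^2 + m*(3*n + 2) - n^2 - 3*n - 2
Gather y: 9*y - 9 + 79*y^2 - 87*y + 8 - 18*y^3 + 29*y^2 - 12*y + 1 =-18*y^3 + 108*y^2 - 90*y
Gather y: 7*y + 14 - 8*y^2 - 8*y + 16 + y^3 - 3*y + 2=y^3 - 8*y^2 - 4*y + 32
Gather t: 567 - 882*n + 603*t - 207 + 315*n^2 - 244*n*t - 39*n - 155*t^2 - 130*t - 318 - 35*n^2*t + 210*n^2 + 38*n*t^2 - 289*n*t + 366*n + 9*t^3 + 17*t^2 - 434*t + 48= 525*n^2 - 555*n + 9*t^3 + t^2*(38*n - 138) + t*(-35*n^2 - 533*n + 39) + 90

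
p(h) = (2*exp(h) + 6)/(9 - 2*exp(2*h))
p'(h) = 2*exp(h)/(9 - 2*exp(2*h)) + 4*(2*exp(h) + 6)*exp(2*h)/(9 - 2*exp(2*h))^2 = 2*(4*(exp(h) + 3)*exp(h) - 2*exp(2*h) + 9)*exp(h)/(2*exp(2*h) - 9)^2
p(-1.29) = 0.74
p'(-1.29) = 0.09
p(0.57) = 3.47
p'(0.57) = 17.10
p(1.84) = -0.26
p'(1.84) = 0.42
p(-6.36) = 0.67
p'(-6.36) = 0.00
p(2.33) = -0.13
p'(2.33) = 0.17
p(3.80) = -0.02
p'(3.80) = 0.03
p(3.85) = -0.02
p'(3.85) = 0.02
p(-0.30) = 0.95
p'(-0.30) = 0.45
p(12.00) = 0.00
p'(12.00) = 0.00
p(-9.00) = 0.67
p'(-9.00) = 0.00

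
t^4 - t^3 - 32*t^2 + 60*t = t*(t - 5)*(t - 2)*(t + 6)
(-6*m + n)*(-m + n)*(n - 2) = 6*m^2*n - 12*m^2 - 7*m*n^2 + 14*m*n + n^3 - 2*n^2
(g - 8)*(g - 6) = g^2 - 14*g + 48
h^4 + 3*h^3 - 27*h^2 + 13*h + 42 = (h - 3)*(h - 2)*(h + 1)*(h + 7)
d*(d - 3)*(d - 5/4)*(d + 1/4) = d^4 - 4*d^3 + 43*d^2/16 + 15*d/16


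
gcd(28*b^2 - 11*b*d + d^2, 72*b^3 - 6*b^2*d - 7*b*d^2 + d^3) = 4*b - d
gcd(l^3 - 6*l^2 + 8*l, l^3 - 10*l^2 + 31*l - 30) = l - 2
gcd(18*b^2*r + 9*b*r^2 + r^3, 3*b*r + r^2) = 3*b*r + r^2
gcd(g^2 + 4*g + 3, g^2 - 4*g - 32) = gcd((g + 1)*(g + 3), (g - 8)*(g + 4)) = 1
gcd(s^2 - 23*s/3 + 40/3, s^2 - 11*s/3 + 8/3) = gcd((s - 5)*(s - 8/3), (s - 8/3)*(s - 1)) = s - 8/3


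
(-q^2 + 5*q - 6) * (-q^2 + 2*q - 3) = q^4 - 7*q^3 + 19*q^2 - 27*q + 18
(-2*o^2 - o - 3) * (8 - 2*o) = 4*o^3 - 14*o^2 - 2*o - 24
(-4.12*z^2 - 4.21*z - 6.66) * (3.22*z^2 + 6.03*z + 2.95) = -13.2664*z^4 - 38.3998*z^3 - 58.9855*z^2 - 52.5793*z - 19.647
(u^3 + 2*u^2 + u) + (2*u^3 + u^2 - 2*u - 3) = 3*u^3 + 3*u^2 - u - 3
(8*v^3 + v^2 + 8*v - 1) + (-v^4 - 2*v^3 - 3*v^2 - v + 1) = -v^4 + 6*v^3 - 2*v^2 + 7*v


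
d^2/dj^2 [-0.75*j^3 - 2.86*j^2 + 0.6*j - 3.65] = -4.5*j - 5.72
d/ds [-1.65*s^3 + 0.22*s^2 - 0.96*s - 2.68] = -4.95*s^2 + 0.44*s - 0.96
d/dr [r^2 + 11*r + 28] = 2*r + 11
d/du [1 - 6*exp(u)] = -6*exp(u)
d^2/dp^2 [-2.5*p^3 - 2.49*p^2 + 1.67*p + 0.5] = -15.0*p - 4.98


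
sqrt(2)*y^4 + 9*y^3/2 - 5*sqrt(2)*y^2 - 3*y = y*(y - sqrt(2))*(y + 3*sqrt(2))*(sqrt(2)*y + 1/2)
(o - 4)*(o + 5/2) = o^2 - 3*o/2 - 10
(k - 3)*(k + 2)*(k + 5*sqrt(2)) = k^3 - k^2 + 5*sqrt(2)*k^2 - 5*sqrt(2)*k - 6*k - 30*sqrt(2)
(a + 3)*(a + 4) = a^2 + 7*a + 12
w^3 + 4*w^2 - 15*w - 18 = (w - 3)*(w + 1)*(w + 6)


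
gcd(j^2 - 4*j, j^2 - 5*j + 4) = j - 4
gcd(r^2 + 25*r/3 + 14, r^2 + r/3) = 1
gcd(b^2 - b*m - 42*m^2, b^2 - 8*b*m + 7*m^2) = b - 7*m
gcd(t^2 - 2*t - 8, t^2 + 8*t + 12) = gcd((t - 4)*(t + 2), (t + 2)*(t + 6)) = t + 2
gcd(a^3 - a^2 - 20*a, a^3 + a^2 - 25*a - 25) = a - 5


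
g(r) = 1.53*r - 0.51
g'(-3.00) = 1.53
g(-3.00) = -5.10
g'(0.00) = 1.53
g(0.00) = -0.51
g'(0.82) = 1.53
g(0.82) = 0.74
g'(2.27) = 1.53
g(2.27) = 2.96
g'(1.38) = 1.53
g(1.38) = 1.60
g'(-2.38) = 1.53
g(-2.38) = -4.15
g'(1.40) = 1.53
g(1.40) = 1.63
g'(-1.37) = 1.53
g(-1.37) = -2.61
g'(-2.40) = 1.53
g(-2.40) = -4.18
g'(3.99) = 1.53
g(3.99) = 5.59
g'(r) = 1.53000000000000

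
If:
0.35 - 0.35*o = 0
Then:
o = 1.00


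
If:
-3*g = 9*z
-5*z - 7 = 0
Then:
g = 21/5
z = -7/5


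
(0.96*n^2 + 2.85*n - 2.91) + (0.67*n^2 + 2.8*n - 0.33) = 1.63*n^2 + 5.65*n - 3.24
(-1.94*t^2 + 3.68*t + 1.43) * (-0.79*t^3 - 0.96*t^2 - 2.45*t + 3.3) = 1.5326*t^5 - 1.0448*t^4 + 0.0905000000000005*t^3 - 16.7908*t^2 + 8.6405*t + 4.719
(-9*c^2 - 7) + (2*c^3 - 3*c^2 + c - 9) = 2*c^3 - 12*c^2 + c - 16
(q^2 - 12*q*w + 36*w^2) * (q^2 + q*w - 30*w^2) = q^4 - 11*q^3*w - 6*q^2*w^2 + 396*q*w^3 - 1080*w^4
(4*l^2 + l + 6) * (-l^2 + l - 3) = -4*l^4 + 3*l^3 - 17*l^2 + 3*l - 18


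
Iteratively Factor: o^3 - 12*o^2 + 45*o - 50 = (o - 2)*(o^2 - 10*o + 25) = (o - 5)*(o - 2)*(o - 5)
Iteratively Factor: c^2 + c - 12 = (c + 4)*(c - 3)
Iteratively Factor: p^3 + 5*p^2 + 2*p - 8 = (p + 2)*(p^2 + 3*p - 4) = (p - 1)*(p + 2)*(p + 4)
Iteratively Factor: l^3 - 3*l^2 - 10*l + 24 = (l - 2)*(l^2 - l - 12) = (l - 2)*(l + 3)*(l - 4)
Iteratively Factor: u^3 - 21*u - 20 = (u + 1)*(u^2 - u - 20) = (u + 1)*(u + 4)*(u - 5)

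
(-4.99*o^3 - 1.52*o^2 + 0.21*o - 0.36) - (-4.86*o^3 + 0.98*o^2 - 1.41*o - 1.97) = -0.13*o^3 - 2.5*o^2 + 1.62*o + 1.61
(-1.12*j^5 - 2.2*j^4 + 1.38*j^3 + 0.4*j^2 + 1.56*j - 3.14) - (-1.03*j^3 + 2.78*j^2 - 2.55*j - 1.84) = -1.12*j^5 - 2.2*j^4 + 2.41*j^3 - 2.38*j^2 + 4.11*j - 1.3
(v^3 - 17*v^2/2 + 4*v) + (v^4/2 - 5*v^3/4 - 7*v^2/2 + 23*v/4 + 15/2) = v^4/2 - v^3/4 - 12*v^2 + 39*v/4 + 15/2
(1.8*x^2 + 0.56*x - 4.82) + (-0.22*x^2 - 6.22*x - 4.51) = 1.58*x^2 - 5.66*x - 9.33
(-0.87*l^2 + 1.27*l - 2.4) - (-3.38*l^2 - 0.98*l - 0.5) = 2.51*l^2 + 2.25*l - 1.9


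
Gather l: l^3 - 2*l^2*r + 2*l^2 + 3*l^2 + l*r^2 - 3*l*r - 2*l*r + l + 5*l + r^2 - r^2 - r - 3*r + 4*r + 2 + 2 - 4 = l^3 + l^2*(5 - 2*r) + l*(r^2 - 5*r + 6)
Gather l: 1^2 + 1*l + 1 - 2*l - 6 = -l - 4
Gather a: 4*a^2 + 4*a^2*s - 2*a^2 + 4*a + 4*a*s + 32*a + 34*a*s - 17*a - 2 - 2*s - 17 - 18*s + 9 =a^2*(4*s + 2) + a*(38*s + 19) - 20*s - 10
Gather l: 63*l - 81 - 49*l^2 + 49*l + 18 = -49*l^2 + 112*l - 63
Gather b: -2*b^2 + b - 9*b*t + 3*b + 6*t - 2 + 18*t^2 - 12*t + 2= -2*b^2 + b*(4 - 9*t) + 18*t^2 - 6*t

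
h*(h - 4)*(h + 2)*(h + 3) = h^4 + h^3 - 14*h^2 - 24*h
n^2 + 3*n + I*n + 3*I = (n + 3)*(n + I)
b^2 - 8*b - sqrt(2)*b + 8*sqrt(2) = (b - 8)*(b - sqrt(2))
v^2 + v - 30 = (v - 5)*(v + 6)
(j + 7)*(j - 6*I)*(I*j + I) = I*j^3 + 6*j^2 + 8*I*j^2 + 48*j + 7*I*j + 42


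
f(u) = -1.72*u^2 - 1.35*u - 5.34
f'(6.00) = -21.99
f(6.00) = -75.36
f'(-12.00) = 39.93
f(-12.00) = -236.82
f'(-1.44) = 3.60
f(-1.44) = -6.96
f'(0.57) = -3.31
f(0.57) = -6.67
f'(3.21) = -12.39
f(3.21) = -27.40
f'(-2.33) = 6.67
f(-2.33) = -11.53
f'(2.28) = -9.19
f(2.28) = -17.36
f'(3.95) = -14.94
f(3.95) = -37.51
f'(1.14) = -5.27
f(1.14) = -9.11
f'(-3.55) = 10.86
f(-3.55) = -22.22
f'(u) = -3.44*u - 1.35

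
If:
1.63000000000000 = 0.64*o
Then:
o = 2.55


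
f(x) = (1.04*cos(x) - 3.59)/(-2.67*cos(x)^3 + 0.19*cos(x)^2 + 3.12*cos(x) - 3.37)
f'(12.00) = -0.93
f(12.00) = 1.23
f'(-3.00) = -0.29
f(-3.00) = 1.25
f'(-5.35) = 0.12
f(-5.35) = 1.48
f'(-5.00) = -0.88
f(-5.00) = 1.30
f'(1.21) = -0.81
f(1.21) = 1.36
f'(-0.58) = -0.93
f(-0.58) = 1.24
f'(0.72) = 0.83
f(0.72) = 1.37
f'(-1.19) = 0.77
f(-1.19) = 1.38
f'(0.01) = 0.02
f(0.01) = 0.93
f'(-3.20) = 0.12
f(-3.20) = 1.27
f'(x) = (1.04*cos(x) - 3.59)*(-8.01*sin(x)*cos(x)^2 + 0.38*sin(x)*cos(x) + 3.12*sin(x))/(-2.67*cos(x)^3 + 0.19*cos(x)^2 + 3.12*cos(x) - 3.37)^2 - 1.04*sin(x)/(-2.67*cos(x)^3 + 0.19*cos(x)^2 + 3.12*cos(x) - 3.37)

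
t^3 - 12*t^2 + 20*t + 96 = (t - 8)*(t - 6)*(t + 2)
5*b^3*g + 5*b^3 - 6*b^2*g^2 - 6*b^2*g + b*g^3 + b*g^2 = (-5*b + g)*(-b + g)*(b*g + b)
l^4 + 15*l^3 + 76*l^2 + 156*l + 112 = (l + 2)^2*(l + 4)*(l + 7)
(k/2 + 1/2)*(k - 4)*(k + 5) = k^3/2 + k^2 - 19*k/2 - 10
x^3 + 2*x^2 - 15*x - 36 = (x - 4)*(x + 3)^2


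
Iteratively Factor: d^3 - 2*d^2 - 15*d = (d)*(d^2 - 2*d - 15) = d*(d + 3)*(d - 5)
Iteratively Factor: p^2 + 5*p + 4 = (p + 1)*(p + 4)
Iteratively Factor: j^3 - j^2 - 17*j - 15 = (j + 1)*(j^2 - 2*j - 15) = (j + 1)*(j + 3)*(j - 5)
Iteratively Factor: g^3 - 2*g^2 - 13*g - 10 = (g + 2)*(g^2 - 4*g - 5) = (g - 5)*(g + 2)*(g + 1)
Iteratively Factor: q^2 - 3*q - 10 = (q + 2)*(q - 5)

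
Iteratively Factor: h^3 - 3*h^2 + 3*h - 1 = (h - 1)*(h^2 - 2*h + 1) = (h - 1)^2*(h - 1)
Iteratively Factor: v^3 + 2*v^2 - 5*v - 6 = (v + 3)*(v^2 - v - 2) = (v + 1)*(v + 3)*(v - 2)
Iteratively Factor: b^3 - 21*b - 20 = (b + 4)*(b^2 - 4*b - 5) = (b - 5)*(b + 4)*(b + 1)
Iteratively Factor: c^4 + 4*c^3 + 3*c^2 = (c + 3)*(c^3 + c^2) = c*(c + 3)*(c^2 + c) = c*(c + 1)*(c + 3)*(c)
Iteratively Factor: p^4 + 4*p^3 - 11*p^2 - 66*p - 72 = (p - 4)*(p^3 + 8*p^2 + 21*p + 18) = (p - 4)*(p + 3)*(p^2 + 5*p + 6) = (p - 4)*(p + 2)*(p + 3)*(p + 3)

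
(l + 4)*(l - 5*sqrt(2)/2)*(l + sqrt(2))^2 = l^4 - sqrt(2)*l^3/2 + 4*l^3 - 8*l^2 - 2*sqrt(2)*l^2 - 32*l - 5*sqrt(2)*l - 20*sqrt(2)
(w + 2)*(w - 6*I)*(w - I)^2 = w^4 + 2*w^3 - 8*I*w^3 - 13*w^2 - 16*I*w^2 - 26*w + 6*I*w + 12*I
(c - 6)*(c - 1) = c^2 - 7*c + 6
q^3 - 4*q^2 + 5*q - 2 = (q - 2)*(q - 1)^2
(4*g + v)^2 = 16*g^2 + 8*g*v + v^2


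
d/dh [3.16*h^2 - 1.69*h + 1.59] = 6.32*h - 1.69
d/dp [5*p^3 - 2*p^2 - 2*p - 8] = 15*p^2 - 4*p - 2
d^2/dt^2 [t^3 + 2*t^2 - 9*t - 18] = 6*t + 4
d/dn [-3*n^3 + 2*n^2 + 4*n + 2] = -9*n^2 + 4*n + 4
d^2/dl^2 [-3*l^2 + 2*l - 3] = -6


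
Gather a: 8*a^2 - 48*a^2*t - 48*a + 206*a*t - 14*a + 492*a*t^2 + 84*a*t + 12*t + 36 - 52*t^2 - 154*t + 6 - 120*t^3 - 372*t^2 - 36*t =a^2*(8 - 48*t) + a*(492*t^2 + 290*t - 62) - 120*t^3 - 424*t^2 - 178*t + 42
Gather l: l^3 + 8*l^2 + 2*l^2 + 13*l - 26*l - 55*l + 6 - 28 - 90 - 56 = l^3 + 10*l^2 - 68*l - 168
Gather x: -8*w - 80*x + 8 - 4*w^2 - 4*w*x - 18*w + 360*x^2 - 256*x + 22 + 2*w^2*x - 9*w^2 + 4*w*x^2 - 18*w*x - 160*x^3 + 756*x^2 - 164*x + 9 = -13*w^2 - 26*w - 160*x^3 + x^2*(4*w + 1116) + x*(2*w^2 - 22*w - 500) + 39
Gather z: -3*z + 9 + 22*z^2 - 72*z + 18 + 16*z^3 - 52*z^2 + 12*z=16*z^3 - 30*z^2 - 63*z + 27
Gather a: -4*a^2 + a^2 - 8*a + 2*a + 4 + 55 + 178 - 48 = -3*a^2 - 6*a + 189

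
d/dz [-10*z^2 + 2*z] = 2 - 20*z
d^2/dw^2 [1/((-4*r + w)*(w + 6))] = 2*(-(4*r - w)^2 + (4*r - w)*(w + 6) - (w + 6)^2)/((4*r - w)^3*(w + 6)^3)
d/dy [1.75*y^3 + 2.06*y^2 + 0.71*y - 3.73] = 5.25*y^2 + 4.12*y + 0.71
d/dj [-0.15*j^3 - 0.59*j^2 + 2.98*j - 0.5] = -0.45*j^2 - 1.18*j + 2.98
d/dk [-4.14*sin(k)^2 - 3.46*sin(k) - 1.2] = -(8.28*sin(k) + 3.46)*cos(k)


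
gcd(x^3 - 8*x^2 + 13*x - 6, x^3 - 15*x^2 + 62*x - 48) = x^2 - 7*x + 6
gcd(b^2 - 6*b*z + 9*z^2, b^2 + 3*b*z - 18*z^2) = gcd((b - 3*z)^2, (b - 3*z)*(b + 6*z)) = -b + 3*z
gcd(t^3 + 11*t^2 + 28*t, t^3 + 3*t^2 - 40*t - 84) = t + 7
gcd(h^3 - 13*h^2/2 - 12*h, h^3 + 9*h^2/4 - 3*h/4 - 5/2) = 1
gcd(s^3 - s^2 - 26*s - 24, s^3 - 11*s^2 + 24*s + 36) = s^2 - 5*s - 6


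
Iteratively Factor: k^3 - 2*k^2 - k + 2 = (k - 2)*(k^2 - 1) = (k - 2)*(k + 1)*(k - 1)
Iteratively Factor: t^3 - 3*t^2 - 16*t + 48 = (t - 3)*(t^2 - 16) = (t - 4)*(t - 3)*(t + 4)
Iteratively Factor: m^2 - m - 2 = (m - 2)*(m + 1)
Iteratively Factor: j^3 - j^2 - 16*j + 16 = (j + 4)*(j^2 - 5*j + 4) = (j - 4)*(j + 4)*(j - 1)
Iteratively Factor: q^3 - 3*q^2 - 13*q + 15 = (q - 1)*(q^2 - 2*q - 15) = (q - 1)*(q + 3)*(q - 5)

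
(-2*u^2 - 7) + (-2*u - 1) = -2*u^2 - 2*u - 8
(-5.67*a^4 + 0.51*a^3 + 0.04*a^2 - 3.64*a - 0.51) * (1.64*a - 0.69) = -9.2988*a^5 + 4.7487*a^4 - 0.2863*a^3 - 5.9972*a^2 + 1.6752*a + 0.3519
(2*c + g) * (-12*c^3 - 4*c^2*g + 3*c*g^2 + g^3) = -24*c^4 - 20*c^3*g + 2*c^2*g^2 + 5*c*g^3 + g^4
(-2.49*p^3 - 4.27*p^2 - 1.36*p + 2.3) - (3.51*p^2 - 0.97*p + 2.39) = -2.49*p^3 - 7.78*p^2 - 0.39*p - 0.0900000000000003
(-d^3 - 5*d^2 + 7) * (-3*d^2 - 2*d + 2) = 3*d^5 + 17*d^4 + 8*d^3 - 31*d^2 - 14*d + 14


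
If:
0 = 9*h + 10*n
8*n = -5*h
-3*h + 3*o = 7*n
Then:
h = 0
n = 0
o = 0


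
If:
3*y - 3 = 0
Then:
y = 1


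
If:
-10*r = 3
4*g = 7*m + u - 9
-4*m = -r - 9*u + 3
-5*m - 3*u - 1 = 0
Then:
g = -791/285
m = -63/190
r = -3/10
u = 25/114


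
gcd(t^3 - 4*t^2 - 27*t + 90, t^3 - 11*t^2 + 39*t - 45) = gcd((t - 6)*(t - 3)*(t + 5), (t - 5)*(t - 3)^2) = t - 3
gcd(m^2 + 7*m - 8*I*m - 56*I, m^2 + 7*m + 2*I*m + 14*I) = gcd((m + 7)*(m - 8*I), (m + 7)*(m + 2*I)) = m + 7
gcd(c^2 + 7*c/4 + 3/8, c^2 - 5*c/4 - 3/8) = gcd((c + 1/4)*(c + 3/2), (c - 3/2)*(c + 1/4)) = c + 1/4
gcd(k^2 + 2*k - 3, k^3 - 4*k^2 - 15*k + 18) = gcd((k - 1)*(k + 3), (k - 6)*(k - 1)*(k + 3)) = k^2 + 2*k - 3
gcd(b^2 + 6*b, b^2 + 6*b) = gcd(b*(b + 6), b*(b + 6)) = b^2 + 6*b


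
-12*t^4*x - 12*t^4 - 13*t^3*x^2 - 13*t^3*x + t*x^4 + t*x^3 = (-4*t + x)*(t + x)*(3*t + x)*(t*x + t)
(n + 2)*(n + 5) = n^2 + 7*n + 10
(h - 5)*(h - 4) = h^2 - 9*h + 20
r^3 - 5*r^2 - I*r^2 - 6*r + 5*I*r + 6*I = (r - 6)*(r + 1)*(r - I)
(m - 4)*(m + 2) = m^2 - 2*m - 8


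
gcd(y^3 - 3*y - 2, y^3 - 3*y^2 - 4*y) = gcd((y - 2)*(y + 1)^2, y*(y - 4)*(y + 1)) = y + 1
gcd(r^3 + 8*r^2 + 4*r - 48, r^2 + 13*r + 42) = r + 6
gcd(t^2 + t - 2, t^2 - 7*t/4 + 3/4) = t - 1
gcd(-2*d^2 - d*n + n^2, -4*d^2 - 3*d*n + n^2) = d + n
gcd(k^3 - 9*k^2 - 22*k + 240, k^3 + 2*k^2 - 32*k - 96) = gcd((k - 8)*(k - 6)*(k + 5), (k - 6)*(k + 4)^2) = k - 6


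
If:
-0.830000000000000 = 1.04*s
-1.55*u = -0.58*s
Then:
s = -0.80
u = -0.30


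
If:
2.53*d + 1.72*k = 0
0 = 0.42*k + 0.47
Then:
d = 0.76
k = -1.12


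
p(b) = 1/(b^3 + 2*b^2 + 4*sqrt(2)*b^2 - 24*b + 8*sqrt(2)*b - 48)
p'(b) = (-3*b^2 - 8*sqrt(2)*b - 4*b - 8*sqrt(2) + 24)/(b^3 + 2*b^2 + 4*sqrt(2)*b^2 - 24*b + 8*sqrt(2)*b - 48)^2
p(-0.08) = -0.02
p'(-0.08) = 0.01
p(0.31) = -0.02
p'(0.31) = 0.00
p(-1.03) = -0.04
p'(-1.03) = 0.03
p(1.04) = -0.02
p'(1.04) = 0.00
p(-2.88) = 0.04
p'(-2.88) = 0.04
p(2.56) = -0.07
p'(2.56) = -0.25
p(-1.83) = -0.19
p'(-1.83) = 1.10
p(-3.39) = 0.02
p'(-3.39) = 0.02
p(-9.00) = -0.02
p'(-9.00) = -0.05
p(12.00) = 0.00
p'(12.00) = 0.00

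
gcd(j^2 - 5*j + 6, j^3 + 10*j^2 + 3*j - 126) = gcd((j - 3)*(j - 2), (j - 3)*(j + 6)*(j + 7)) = j - 3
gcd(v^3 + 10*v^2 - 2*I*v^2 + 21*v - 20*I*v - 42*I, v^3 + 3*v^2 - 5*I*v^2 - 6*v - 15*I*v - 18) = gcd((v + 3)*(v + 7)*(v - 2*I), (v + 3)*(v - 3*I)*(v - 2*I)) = v^2 + v*(3 - 2*I) - 6*I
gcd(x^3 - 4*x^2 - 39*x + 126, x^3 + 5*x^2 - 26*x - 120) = x + 6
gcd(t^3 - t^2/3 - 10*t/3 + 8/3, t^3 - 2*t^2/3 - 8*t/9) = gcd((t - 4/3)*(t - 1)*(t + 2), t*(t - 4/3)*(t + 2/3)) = t - 4/3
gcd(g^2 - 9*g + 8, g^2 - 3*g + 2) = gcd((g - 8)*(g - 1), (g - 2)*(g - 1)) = g - 1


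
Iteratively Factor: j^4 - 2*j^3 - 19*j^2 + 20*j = (j)*(j^3 - 2*j^2 - 19*j + 20) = j*(j - 1)*(j^2 - j - 20) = j*(j - 5)*(j - 1)*(j + 4)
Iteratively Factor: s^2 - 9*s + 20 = (s - 5)*(s - 4)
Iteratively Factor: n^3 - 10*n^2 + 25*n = (n)*(n^2 - 10*n + 25) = n*(n - 5)*(n - 5)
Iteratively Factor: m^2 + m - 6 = (m - 2)*(m + 3)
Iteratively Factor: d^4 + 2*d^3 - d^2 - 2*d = (d + 1)*(d^3 + d^2 - 2*d) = d*(d + 1)*(d^2 + d - 2) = d*(d + 1)*(d + 2)*(d - 1)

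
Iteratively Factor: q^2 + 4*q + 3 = (q + 1)*(q + 3)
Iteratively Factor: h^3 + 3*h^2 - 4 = (h - 1)*(h^2 + 4*h + 4) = (h - 1)*(h + 2)*(h + 2)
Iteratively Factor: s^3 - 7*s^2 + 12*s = (s - 3)*(s^2 - 4*s) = (s - 4)*(s - 3)*(s)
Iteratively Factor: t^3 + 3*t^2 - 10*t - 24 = (t - 3)*(t^2 + 6*t + 8) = (t - 3)*(t + 2)*(t + 4)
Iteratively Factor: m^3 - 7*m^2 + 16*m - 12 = (m - 2)*(m^2 - 5*m + 6) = (m - 2)^2*(m - 3)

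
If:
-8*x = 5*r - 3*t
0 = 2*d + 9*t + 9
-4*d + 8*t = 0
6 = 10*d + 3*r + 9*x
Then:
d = -18/13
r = -769/91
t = -9/13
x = 457/91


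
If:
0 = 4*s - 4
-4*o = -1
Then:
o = 1/4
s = 1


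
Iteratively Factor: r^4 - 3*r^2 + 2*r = (r - 1)*(r^3 + r^2 - 2*r) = (r - 1)^2*(r^2 + 2*r) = (r - 1)^2*(r + 2)*(r)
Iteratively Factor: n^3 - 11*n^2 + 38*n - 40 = (n - 5)*(n^2 - 6*n + 8) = (n - 5)*(n - 2)*(n - 4)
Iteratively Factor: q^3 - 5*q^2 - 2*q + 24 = (q - 3)*(q^2 - 2*q - 8) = (q - 4)*(q - 3)*(q + 2)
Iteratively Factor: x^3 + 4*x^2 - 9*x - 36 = (x + 4)*(x^2 - 9) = (x + 3)*(x + 4)*(x - 3)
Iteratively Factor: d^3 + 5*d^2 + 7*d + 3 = (d + 3)*(d^2 + 2*d + 1) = (d + 1)*(d + 3)*(d + 1)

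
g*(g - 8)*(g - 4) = g^3 - 12*g^2 + 32*g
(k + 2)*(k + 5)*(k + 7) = k^3 + 14*k^2 + 59*k + 70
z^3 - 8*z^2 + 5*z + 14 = (z - 7)*(z - 2)*(z + 1)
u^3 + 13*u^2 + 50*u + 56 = (u + 2)*(u + 4)*(u + 7)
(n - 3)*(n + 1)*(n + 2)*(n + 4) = n^4 + 4*n^3 - 7*n^2 - 34*n - 24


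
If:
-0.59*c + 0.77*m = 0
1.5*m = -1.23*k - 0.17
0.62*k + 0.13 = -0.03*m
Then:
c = 0.08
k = -0.21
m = 0.06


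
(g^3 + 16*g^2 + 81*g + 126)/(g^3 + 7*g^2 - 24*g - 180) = (g^2 + 10*g + 21)/(g^2 + g - 30)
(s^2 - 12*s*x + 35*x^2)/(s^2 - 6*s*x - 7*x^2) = (s - 5*x)/(s + x)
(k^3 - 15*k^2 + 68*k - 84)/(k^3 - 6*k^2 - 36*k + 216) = (k^2 - 9*k + 14)/(k^2 - 36)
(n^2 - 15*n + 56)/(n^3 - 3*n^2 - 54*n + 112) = (n - 7)/(n^2 + 5*n - 14)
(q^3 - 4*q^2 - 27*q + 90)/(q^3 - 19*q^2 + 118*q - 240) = (q^2 + 2*q - 15)/(q^2 - 13*q + 40)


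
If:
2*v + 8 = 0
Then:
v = -4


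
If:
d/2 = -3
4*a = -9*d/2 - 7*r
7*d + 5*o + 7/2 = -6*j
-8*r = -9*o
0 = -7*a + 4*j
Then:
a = 2691/1003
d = -6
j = 18837/4012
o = 2072/1003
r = 2331/1003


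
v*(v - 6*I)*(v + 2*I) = v^3 - 4*I*v^2 + 12*v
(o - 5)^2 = o^2 - 10*o + 25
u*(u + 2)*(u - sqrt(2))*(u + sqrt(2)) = u^4 + 2*u^3 - 2*u^2 - 4*u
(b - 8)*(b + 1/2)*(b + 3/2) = b^3 - 6*b^2 - 61*b/4 - 6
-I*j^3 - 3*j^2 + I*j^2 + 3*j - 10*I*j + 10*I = (j - 5*I)*(j + 2*I)*(-I*j + I)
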